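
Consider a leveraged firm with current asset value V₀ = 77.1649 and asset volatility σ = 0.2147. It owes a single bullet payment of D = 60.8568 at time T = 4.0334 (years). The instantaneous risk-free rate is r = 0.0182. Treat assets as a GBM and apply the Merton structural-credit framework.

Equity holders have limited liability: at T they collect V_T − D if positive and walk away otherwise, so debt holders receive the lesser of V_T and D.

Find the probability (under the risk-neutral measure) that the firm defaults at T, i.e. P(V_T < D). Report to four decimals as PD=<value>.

d₁ = [ln(V₀/D) + (r + σ²/2)T] / (σ√T)
   = [ln(77.1649/60.8568) + (0.0182 + 0.5·0.2147²)·4.0334] / (0.2147·√4.0334)
   = [0.237421 + 0.166370] / 0.431189 = 0.936459
d₂ = d₁ − σ√T = 0.936459 − 0.431189 = 0.505270
risk-neutral PD = N(−d₂) = N(-0.505270) = 0.306684

PD=0.3067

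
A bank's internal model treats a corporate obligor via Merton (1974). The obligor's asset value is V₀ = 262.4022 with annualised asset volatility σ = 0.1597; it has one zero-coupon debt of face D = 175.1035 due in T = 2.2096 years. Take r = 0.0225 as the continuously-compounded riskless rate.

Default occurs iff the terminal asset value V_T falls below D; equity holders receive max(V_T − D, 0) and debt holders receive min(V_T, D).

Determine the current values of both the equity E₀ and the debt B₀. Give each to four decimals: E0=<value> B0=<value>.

d₁ = [ln(V₀/D) + (r + σ²/2)T] / (σ√T)
   = [ln(262.4022/175.1035) + (0.0225 + 0.5·0.1597²)·2.2096] / (0.1597·√2.2096)
   = [0.404501 + 0.077893] / 0.237390 = 2.032078
d₂ = d₁ − σ√T = 2.032078 − 0.237390 = 1.794688
N(d₁) = 0.978927,  N(d₂) = 0.963648,  e^(−rT) = 0.951500
E₀ = V₀·N(d₁) − D·e^(−rT)·N(d₂)
   = 262.4022·0.978927 − 175.1035·0.951500·0.963648 = 96.318305
B₀ = V₀ − E₀ = 262.4022 − 96.318305 = 166.083895

E0=96.3183 B0=166.0839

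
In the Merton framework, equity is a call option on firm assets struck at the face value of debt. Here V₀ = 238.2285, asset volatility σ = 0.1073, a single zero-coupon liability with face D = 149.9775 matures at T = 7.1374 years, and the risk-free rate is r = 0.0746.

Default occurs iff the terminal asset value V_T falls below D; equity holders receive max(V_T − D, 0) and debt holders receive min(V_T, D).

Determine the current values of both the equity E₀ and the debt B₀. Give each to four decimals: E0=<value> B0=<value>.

d₁ = [ln(V₀/D) + (r + σ²/2)T] / (σ√T)
   = [ln(238.2285/149.9775) + (0.0746 + 0.5·0.1073²)·7.1374] / (0.1073·√7.1374)
   = [0.462745 + 0.573538] / 0.286662 = 3.615001
d₂ = d₁ − σ√T = 3.615001 − 0.286662 = 3.328339
N(d₁) = 0.999850,  N(d₂) = 0.999563,  e^(−rT) = 0.587165
E₀ = V₀·N(d₁) − D·e^(−rT)·N(d₂)
   = 238.2285·0.999850 − 149.9775·0.587165·0.999563 = 150.169709
B₀ = V₀ − E₀ = 238.2285 − 150.169709 = 88.058791

E0=150.1697 B0=88.0588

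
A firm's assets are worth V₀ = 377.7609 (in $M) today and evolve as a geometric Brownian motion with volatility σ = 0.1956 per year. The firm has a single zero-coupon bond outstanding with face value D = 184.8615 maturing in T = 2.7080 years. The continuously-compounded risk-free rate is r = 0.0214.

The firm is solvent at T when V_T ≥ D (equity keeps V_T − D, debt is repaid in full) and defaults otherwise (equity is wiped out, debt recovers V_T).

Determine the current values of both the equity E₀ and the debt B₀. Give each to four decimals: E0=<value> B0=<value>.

E0=203.5301 B0=174.2308

d₁ = [ln(V₀/D) + (r + σ²/2)T] / (σ√T)
   = [ln(377.7609/184.8615) + (0.0214 + 0.5·0.1956²)·2.7080] / (0.1956·√2.7080)
   = [0.714655 + 0.109754] / 0.321879 = 2.561235
d₂ = d₁ − σ√T = 2.561235 − 0.321879 = 2.239356
N(d₁) = 0.994785,  N(d₂) = 0.987434,  e^(−rT) = 0.943696
E₀ = V₀·N(d₁) − D·e^(−rT)·N(d₂)
   = 377.7609·0.994785 − 184.8615·0.943696·0.987434 = 203.530050
B₀ = V₀ − E₀ = 377.7609 − 203.530050 = 174.230850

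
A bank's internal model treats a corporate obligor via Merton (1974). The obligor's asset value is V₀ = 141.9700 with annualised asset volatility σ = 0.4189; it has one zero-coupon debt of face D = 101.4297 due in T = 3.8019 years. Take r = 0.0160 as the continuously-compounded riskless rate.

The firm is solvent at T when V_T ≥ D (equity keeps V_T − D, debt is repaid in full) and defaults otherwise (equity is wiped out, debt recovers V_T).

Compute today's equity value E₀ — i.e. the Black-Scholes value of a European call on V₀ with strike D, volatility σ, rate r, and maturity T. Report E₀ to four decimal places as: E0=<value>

E0=64.9530

d₁ = [ln(V₀/D) + (r + σ²/2)T] / (σ√T)
   = [ln(141.9700/101.4297) + (0.0160 + 0.5·0.4189²)·3.8019] / (0.4189·√3.8019)
   = [0.336250 + 0.394404] / 0.816791 = 0.894542
d₂ = d₁ − σ√T = 0.894542 − 0.816791 = 0.077752
N(d₁) = 0.814484,  N(d₂) = 0.530987,  e^(−rT) = 0.940983
E₀ = V₀·N(d₁) − D·e^(−rT)·N(d₂)
   = 141.9700·0.814484 − 101.4297·0.940983·0.530987 = 64.952971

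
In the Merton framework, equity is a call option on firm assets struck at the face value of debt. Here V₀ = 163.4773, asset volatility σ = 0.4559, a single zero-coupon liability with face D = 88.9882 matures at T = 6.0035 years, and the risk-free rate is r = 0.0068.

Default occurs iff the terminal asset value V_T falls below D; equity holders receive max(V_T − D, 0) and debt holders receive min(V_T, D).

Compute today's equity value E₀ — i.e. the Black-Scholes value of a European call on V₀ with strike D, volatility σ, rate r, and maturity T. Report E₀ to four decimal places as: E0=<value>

d₁ = [ln(V₀/D) + (r + σ²/2)T] / (σ√T)
   = [ln(163.4773/88.9882) + (0.0068 + 0.5·0.4559²)·6.0035] / (0.4559·√6.0035)
   = [0.608170 + 0.664722] / 1.117048 = 1.139514
d₂ = d₁ − σ√T = 1.139514 − 1.117048 = 0.022466
N(d₁) = 0.872756,  N(d₂) = 0.508962,  e^(−rT) = 0.959998
E₀ = V₀·N(d₁) − D·e^(−rT)·N(d₂)
   = 163.4773·0.872756 − 88.9882·0.959998·0.508962 = 99.195868

E0=99.1959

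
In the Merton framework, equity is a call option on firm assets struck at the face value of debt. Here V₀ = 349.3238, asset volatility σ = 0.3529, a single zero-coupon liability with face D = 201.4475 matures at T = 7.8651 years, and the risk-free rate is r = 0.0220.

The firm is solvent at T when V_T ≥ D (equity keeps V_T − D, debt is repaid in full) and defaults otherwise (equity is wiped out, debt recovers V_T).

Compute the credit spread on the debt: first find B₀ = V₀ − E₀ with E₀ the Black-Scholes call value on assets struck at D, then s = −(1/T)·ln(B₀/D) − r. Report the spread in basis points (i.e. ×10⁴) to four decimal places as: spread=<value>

d₁ = [ln(V₀/D) + (r + σ²/2)T] / (σ√T)
   = [ln(349.3238/201.4475) + (0.0220 + 0.5·0.3529²)·7.8651] / (0.3529·√7.8651)
   = [0.550470 + 0.662786] / 0.989700 = 1.225882
d₂ = d₁ − σ√T = 1.225882 − 0.989700 = 0.236182
N(d₁) = 0.889878,  N(d₂) = 0.593354,  e^(−rT) = 0.841111
E₀ = V₀·N(d₁) − D·e^(−rT)·N(d₂)
   = 349.3238·0.889878 − 201.4475·0.841111·0.593354 = 210.318037
B₀ = V₀ − E₀ = 349.3238 − 210.318037 = 139.005763
spread = −(1/T)·ln(B₀/D) − r = −(1/7.8651)·ln(139.005763/201.4475) − 0.0220 = 0.02517212
in basis points: 0.02517212 × 10⁴ = 251.7212 bp

spread=251.7212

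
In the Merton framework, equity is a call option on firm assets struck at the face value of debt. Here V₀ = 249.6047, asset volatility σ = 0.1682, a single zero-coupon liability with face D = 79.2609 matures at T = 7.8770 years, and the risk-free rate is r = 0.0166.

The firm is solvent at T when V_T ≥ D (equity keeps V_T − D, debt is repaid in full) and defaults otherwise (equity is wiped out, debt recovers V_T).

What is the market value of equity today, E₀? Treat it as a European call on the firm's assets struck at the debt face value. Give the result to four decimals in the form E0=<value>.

E0=180.1218

d₁ = [ln(V₀/D) + (r + σ²/2)T] / (σ√T)
   = [ln(249.6047/79.2609) + (0.0166 + 0.5·0.1682²)·7.8770] / (0.1682·√7.8770)
   = [1.147134 + 0.242183] / 0.472070 = 2.943031
d₂ = d₁ − σ√T = 2.943031 − 0.472070 = 2.470961
N(d₁) = 0.998375,  N(d₂) = 0.993262,  e^(−rT) = 0.877430
E₀ = V₀·N(d₁) − D·e^(−rT)·N(d₂)
   = 249.6047·0.998375 − 79.2609·0.877430·0.993262 = 180.121755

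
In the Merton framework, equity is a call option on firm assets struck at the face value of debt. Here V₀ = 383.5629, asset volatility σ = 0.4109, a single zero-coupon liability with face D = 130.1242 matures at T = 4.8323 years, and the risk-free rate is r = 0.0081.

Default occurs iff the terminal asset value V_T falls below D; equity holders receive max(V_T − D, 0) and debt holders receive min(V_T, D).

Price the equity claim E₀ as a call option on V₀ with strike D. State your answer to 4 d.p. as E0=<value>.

E0=267.9687

d₁ = [ln(V₀/D) + (r + σ²/2)T] / (σ√T)
   = [ln(383.5629/130.1242) + (0.0081 + 0.5·0.4109²)·4.8323] / (0.4109·√4.8323)
   = [1.081014 + 0.447082] / 0.903261 = 1.691755
d₂ = d₁ − σ√T = 1.691755 − 0.903261 = 0.788494
N(d₁) = 0.954654,  N(d₂) = 0.784796,  e^(−rT) = 0.961615
E₀ = V₀·N(d₁) − D·e^(−rT)·N(d₂)
   = 383.5629·0.954654 − 130.1242·0.961615·0.784796 = 267.968709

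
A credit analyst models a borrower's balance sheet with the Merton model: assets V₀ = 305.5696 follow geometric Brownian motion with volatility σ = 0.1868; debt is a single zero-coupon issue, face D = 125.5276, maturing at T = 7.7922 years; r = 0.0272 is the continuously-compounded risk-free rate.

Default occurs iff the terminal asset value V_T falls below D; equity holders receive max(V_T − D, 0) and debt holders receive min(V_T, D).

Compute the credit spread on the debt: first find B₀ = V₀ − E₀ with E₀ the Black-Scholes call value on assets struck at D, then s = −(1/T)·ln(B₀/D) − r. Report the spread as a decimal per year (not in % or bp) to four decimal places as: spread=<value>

spread=0.0007

d₁ = [ln(V₀/D) + (r + σ²/2)T] / (σ√T)
   = [ln(305.5696/125.5276) + (0.0272 + 0.5·0.1868²)·7.7922] / (0.1868·√7.7922)
   = [0.889652 + 0.347899] / 0.521443 = 2.373320
d₂ = d₁ − σ√T = 2.373320 − 0.521443 = 1.851877
N(d₁) = 0.991186,  N(d₂) = 0.967978,  e^(−rT) = 0.809007
E₀ = V₀·N(d₁) − D·e^(−rT)·N(d₂)
   = 305.5696·0.991186 − 125.5276·0.809007·0.967978 = 204.575360
B₀ = V₀ − E₀ = 305.5696 − 204.575360 = 100.994240
spread = −(1/T)·ln(B₀/D) − r = −(1/7.7922)·ln(100.994240/125.5276) − 0.0272 = 0.00070767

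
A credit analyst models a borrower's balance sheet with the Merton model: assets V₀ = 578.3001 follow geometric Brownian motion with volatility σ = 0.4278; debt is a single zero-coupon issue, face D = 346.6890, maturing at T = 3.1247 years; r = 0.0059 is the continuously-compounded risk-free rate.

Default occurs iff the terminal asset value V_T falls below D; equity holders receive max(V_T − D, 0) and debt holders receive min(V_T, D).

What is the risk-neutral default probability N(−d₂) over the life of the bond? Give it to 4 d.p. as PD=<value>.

PD=0.3734

d₁ = [ln(V₀/D) + (r + σ²/2)T] / (σ√T)
   = [ln(578.3001/346.6890) + (0.0059 + 0.5·0.4278²)·3.1247] / (0.4278·√3.1247)
   = [0.511665 + 0.304366] / 0.756214 = 1.079100
d₂ = d₁ − σ√T = 1.079100 − 0.756214 = 0.322885
risk-neutral PD = N(−d₂) = N(-0.322885) = 0.373391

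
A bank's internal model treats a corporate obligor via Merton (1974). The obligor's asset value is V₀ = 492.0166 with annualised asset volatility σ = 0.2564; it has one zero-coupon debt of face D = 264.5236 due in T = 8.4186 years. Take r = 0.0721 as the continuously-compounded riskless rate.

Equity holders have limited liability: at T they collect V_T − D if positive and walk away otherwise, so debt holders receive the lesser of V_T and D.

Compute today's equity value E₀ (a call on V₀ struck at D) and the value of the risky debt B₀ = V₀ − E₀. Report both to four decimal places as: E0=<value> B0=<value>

E0=351.7361 B0=140.2805

d₁ = [ln(V₀/D) + (r + σ²/2)T] / (σ√T)
   = [ln(492.0166/264.5236) + (0.0721 + 0.5·0.2564²)·8.4186] / (0.2564·√8.4186)
   = [0.620582 + 0.883704] / 0.743940 = 2.022053
d₂ = d₁ − σ√T = 2.022053 − 0.743940 = 1.278113
N(d₁) = 0.978415,  N(d₂) = 0.899395,  e^(−rT) = 0.544994
E₀ = V₀·N(d₁) − D·e^(−rT)·N(d₂)
   = 492.0166·0.978415 − 264.5236·0.544994·0.899395 = 351.736073
B₀ = V₀ − E₀ = 492.0166 − 351.736073 = 140.280527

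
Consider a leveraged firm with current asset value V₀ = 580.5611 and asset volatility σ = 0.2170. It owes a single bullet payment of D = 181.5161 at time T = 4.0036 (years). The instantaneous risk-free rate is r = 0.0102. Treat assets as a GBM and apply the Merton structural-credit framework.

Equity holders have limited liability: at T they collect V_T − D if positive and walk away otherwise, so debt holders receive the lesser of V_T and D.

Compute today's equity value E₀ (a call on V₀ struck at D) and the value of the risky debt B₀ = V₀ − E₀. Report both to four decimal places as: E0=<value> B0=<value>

d₁ = [ln(V₀/D) + (r + σ²/2)T] / (σ√T)
   = [ln(580.5611/181.5161) + (0.0102 + 0.5·0.2170²)·4.0036] / (0.2170·√4.0036)
   = [1.162651 + 0.135099] / 0.434195 = 2.988863
d₂ = d₁ − σ√T = 2.988863 − 0.434195 = 2.554668
N(d₁) = 0.998600,  N(d₂) = 0.994686,  e^(−rT) = 0.959986
E₀ = V₀·N(d₁) − D·e^(−rT)·N(d₂)
   = 580.5611·0.998600 − 181.5161·0.959986·0.994686 = 406.421433
B₀ = V₀ − E₀ = 580.5611 − 406.421433 = 174.139667

E0=406.4214 B0=174.1397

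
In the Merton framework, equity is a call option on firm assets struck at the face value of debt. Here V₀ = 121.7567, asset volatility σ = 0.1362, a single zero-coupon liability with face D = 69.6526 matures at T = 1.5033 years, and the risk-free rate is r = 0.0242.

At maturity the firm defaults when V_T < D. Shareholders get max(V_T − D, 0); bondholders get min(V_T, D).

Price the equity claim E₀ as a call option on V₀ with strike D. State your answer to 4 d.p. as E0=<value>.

E0=54.5932

d₁ = [ln(V₀/D) + (r + σ²/2)T] / (σ√T)
   = [ln(121.7567/69.6526) + (0.0242 + 0.5·0.1362²)·1.5033] / (0.1362·√1.5033)
   = [0.558505 + 0.050323] / 0.166994 = 3.645816
d₂ = d₁ − σ√T = 3.645816 − 0.166994 = 3.478822
N(d₁) = 0.999867,  N(d₂) = 0.999748,  e^(−rT) = 0.964274
E₀ = V₀·N(d₁) − D·e^(−rT)·N(d₂)
   = 121.7567·0.999867 − 69.6526·0.964274·0.999748 = 54.593199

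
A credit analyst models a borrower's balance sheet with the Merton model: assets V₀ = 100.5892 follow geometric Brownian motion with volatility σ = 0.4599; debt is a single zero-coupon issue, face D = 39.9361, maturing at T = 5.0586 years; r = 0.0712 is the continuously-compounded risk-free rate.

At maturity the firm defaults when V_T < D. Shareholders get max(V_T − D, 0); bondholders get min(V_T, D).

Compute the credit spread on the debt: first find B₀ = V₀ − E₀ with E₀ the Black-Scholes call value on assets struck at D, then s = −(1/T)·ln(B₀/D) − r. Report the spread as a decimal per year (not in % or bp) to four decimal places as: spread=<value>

spread=0.0192

d₁ = [ln(V₀/D) + (r + σ²/2)T] / (σ√T)
   = [ln(100.5892/39.9361) + (0.0712 + 0.5·0.4599²)·5.0586] / (0.4599·√5.0586)
   = [0.923764 + 0.895140] / 1.034376 = 1.758455
d₂ = d₁ − σ√T = 1.758455 − 1.034376 = 0.724078
N(d₁) = 0.960665,  N(d₂) = 0.765491,  e^(−rT) = 0.697556
E₀ = V₀·N(d₁) − D·e^(−rT)·N(d₂)
   = 100.5892·0.960665 − 39.9361·0.697556·0.765491 = 75.307714
B₀ = V₀ − E₀ = 100.5892 − 75.307714 = 25.281486
spread = −(1/T)·ln(B₀/D) − r = −(1/5.0586)·ln(25.281486/39.9361) − 0.0712 = 0.01918238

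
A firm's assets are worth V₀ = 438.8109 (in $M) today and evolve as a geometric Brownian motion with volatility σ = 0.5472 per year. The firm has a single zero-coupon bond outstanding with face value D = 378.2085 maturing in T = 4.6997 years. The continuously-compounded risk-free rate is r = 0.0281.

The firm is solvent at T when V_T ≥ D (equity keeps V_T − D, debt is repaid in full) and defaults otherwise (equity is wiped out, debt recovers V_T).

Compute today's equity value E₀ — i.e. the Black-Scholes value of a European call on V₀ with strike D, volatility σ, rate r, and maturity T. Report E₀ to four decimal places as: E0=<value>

E0=230.0309

d₁ = [ln(V₀/D) + (r + σ²/2)T] / (σ√T)
   = [ln(438.8109/378.2085) + (0.0281 + 0.5·0.5472²)·4.6997] / (0.5472·√4.6997)
   = [0.148623 + 0.835672] / 1.186263 = 0.829744
d₂ = d₁ − σ√T = 0.829744 − 1.186263 = -0.356519
N(d₁) = 0.796658,  N(d₂) = 0.360726,  e^(−rT) = 0.876287
E₀ = V₀·N(d₁) − D·e^(−rT)·N(d₂)
   = 438.8109·0.796658 − 378.2085·0.876287·0.360726 = 230.030861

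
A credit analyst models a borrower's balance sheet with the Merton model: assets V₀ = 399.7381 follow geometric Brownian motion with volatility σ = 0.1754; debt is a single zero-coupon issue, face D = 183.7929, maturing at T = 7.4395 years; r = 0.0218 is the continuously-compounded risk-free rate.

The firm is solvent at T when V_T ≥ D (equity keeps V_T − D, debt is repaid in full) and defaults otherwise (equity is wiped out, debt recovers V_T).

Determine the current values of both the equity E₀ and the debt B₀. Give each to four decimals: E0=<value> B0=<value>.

E0=244.5566 B0=155.1815

d₁ = [ln(V₀/D) + (r + σ²/2)T] / (σ√T)
   = [ln(399.7381/183.7929) + (0.0218 + 0.5·0.1754²)·7.4395] / (0.1754·√7.4395)
   = [0.777000 + 0.276620] / 0.478411 = 2.202330
d₂ = d₁ − σ√T = 2.202330 − 0.478411 = 1.723919
N(d₁) = 0.986179,  N(d₂) = 0.957639,  e^(−rT) = 0.850287
E₀ = V₀·N(d₁) − D·e^(−rT)·N(d₂)
   = 399.7381·0.986179 − 183.7929·0.850287·0.957639 = 244.556648
B₀ = V₀ − E₀ = 399.7381 − 244.556648 = 155.181452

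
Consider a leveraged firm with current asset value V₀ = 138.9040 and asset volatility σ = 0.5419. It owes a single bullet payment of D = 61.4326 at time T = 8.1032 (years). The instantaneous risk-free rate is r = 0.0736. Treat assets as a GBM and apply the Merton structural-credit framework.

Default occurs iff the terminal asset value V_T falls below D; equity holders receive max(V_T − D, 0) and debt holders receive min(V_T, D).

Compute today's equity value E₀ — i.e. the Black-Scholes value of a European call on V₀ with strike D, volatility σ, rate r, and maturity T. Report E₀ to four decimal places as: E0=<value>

E0=113.6809

d₁ = [ln(V₀/D) + (r + σ²/2)T] / (σ√T)
   = [ln(138.9040/61.4326) + (0.0736 + 0.5·0.5419²)·8.1032] / (0.5419·√8.1032)
   = [0.815842 + 1.786171] / 1.542579 = 1.686794
d₂ = d₁ − σ√T = 1.686794 − 1.542579 = 0.144215
N(d₁) = 0.954179,  N(d₂) = 0.557335,  e^(−rT) = 0.550793
E₀ = V₀·N(d₁) − D·e^(−rT)·N(d₂)
   = 138.9040·0.954179 − 61.4326·0.550793·0.557335 = 113.680865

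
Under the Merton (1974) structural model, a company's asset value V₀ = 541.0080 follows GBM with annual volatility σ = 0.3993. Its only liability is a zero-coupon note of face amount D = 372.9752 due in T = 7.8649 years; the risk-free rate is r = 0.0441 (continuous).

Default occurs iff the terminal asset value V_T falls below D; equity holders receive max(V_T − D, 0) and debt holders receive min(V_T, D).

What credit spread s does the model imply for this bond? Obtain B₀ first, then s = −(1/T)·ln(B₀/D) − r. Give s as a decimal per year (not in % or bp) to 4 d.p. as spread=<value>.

spread=0.0336

d₁ = [ln(V₀/D) + (r + σ²/2)T] / (σ√T)
   = [ln(541.0080/372.9752) + (0.0441 + 0.5·0.3993²)·7.8649] / (0.3993·√7.8649)
   = [0.371922 + 0.973834] / 1.119814 = 1.201767
d₂ = d₁ − σ√T = 1.201767 − 1.119814 = 0.081953
N(d₁) = 0.885273,  N(d₂) = 0.532658,  e^(−rT) = 0.706917
E₀ = V₀·N(d₁) − D·e^(−rT)·N(d₂)
   = 541.0080·0.885273 − 372.9752·0.706917·0.532658 = 338.497908
B₀ = V₀ − E₀ = 541.0080 − 338.497908 = 202.510092
spread = −(1/T)·ln(B₀/D) − r = −(1/7.8649)·ln(202.510092/372.9752) − 0.0441 = 0.03355162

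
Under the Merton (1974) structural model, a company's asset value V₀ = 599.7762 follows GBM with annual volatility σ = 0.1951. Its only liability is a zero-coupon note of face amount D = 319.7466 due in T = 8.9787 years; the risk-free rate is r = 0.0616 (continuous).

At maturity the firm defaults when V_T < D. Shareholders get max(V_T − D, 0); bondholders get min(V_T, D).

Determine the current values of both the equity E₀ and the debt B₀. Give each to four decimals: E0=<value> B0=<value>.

d₁ = [ln(V₀/D) + (r + σ²/2)T] / (σ√T)
   = [ln(599.7762/319.7466) + (0.0616 + 0.5·0.1951²)·8.9787] / (0.1951·√8.9787)
   = [0.629028 + 0.723971] / 0.584607 = 2.314373
d₂ = d₁ − σ√T = 2.314373 − 0.584607 = 1.729766
N(d₁) = 0.989676,  N(d₂) = 0.958164,  e^(−rT) = 0.575171
E₀ = V₀·N(d₁) − D·e^(−rT)·N(d₂)
   = 599.7762·0.989676 − 319.7466·0.575171·0.958164 = 417.369387
B₀ = V₀ − E₀ = 599.7762 − 417.369387 = 182.406813

E0=417.3694 B0=182.4068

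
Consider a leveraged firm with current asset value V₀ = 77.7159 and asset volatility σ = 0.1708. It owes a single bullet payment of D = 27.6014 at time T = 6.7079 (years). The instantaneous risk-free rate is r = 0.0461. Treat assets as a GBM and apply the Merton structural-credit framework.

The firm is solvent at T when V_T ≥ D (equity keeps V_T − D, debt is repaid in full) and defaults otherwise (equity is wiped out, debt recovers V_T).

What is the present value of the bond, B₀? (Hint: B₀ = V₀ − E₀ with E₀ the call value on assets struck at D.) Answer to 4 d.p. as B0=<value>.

B0=20.2540

d₁ = [ln(V₀/D) + (r + σ²/2)T] / (σ√T)
   = [ln(77.7159/27.6014) + (0.0461 + 0.5·0.1708²)·6.7079] / (0.1708·√6.7079)
   = [1.035193 + 0.407078] / 0.442365 = 3.260362
d₂ = d₁ − σ√T = 3.260362 − 0.442365 = 2.817996
N(d₁) = 0.999444,  N(d₂) = 0.997584,  e^(−rT) = 0.734009
E₀ = V₀·N(d₁) − D·e^(−rT)·N(d₂)
   = 77.7159·0.999444 − 27.6014·0.734009·0.997584 = 57.461943
B₀ = V₀ − E₀ = 77.7159 − 57.461943 = 20.253957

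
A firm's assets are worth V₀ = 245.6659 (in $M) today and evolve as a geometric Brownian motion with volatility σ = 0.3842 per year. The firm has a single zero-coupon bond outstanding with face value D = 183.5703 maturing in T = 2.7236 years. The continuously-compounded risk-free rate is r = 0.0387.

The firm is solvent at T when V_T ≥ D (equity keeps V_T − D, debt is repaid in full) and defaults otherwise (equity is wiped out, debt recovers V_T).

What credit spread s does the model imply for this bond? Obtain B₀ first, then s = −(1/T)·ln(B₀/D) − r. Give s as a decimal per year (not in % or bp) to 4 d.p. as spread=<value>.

spread=0.0476

d₁ = [ln(V₀/D) + (r + σ²/2)T] / (σ√T)
   = [ln(245.6659/183.5703) + (0.0387 + 0.5·0.3842²)·2.7236] / (0.3842·√2.7236)
   = [0.291375 + 0.306418] / 0.634058 = 0.942805
d₂ = d₁ − σ√T = 0.942805 − 0.634058 = 0.308747
N(d₁) = 0.827110,  N(d₂) = 0.621243,  e^(−rT) = 0.899961
E₀ = V₀·N(d₁) − D·e^(−rT)·N(d₂)
   = 245.6659·0.827110 − 183.5703·0.899961·0.621243 = 100.559450
B₀ = V₀ − E₀ = 245.6659 − 100.559450 = 145.106450
spread = −(1/T)·ln(B₀/D) − r = −(1/2.7236)·ln(145.106450/183.5703) − 0.0387 = 0.04763063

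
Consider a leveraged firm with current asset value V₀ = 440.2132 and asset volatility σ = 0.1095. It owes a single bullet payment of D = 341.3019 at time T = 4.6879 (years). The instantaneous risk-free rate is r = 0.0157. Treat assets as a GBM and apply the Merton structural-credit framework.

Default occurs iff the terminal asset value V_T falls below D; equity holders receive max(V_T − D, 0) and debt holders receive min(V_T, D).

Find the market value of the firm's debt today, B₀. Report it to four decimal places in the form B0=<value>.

d₁ = [ln(V₀/D) + (r + σ²/2)T] / (σ√T)
   = [ln(440.2132/341.3019) + (0.0157 + 0.5·0.1095²)·4.6879] / (0.1095·√4.6879)
   = [0.254492 + 0.101705] / 0.237085 = 1.502402
d₂ = d₁ − σ√T = 1.502402 − 0.237085 = 1.265317
N(d₁) = 0.933503,  N(d₂) = 0.897121,  e^(−rT) = 0.929043
E₀ = V₀·N(d₁) − D·e^(−rT)·N(d₂)
   = 440.2132·0.933503 − 341.3019·0.929043·0.897121 = 126.477517
B₀ = V₀ − E₀ = 440.2132 − 126.477517 = 313.735683

B0=313.7357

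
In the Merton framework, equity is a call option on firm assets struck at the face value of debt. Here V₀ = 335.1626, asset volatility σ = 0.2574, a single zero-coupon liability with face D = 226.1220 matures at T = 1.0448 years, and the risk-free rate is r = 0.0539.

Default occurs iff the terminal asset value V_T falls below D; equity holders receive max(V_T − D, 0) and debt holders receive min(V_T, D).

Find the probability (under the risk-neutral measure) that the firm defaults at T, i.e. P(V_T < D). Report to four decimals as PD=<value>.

PD=0.0573

d₁ = [ln(V₀/D) + (r + σ²/2)T] / (σ√T)
   = [ln(335.1626/226.1220) + (0.0539 + 0.5·0.2574²)·1.0448] / (0.2574·√1.0448)
   = [0.393541 + 0.090926] / 0.263103 = 1.841363
d₂ = d₁ − σ√T = 1.841363 − 0.263103 = 1.578260
risk-neutral PD = N(−d₂) = N(-1.578260) = 0.057253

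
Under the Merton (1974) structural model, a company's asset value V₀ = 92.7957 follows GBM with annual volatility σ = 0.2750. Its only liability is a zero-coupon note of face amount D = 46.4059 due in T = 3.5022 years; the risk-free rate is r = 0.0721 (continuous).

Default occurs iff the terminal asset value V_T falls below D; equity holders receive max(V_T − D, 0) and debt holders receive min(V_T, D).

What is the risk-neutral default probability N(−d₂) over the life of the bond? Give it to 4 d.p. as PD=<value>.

PD=0.0571

d₁ = [ln(V₀/D) + (r + σ²/2)T] / (σ√T)
   = [ln(92.7957/46.4059) + (0.0721 + 0.5·0.2750²)·3.5022] / (0.2750·√3.5022)
   = [0.692974 + 0.384936] / 0.514640 = 2.094494
d₂ = d₁ − σ√T = 2.094494 − 0.514640 = 1.579854
risk-neutral PD = N(−d₂) = N(-1.579854) = 0.057070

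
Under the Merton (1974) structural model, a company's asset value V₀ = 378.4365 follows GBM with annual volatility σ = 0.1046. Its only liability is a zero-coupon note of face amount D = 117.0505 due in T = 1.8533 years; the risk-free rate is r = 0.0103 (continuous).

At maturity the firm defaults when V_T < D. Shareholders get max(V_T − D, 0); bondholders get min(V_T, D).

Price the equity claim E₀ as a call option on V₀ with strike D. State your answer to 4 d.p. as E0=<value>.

d₁ = [ln(V₀/D) + (r + σ²/2)T] / (σ√T)
   = [ln(378.4365/117.0505) + (0.0103 + 0.5·0.1046²)·1.8533] / (0.1046·√1.8533)
   = [1.173443 + 0.029228] / 0.142398 = 8.445825
d₂ = d₁ − σ√T = 8.445825 − 0.142398 = 8.303427
N(d₁) = 1.000000,  N(d₂) = 1.000000,  e^(−rT) = 0.981092
E₀ = V₀·N(d₁) − D·e^(−rT)·N(d₂)
   = 378.4365·1.000000 − 117.0505·0.981092·1.000000 = 263.599185

E0=263.5992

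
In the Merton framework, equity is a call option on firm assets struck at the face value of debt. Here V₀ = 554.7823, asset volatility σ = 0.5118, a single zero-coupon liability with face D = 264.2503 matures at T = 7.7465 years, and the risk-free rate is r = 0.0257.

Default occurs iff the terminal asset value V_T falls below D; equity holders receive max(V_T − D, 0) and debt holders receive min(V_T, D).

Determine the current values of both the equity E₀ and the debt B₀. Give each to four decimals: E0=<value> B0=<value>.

d₁ = [ln(V₀/D) + (r + σ²/2)T] / (σ√T)
   = [ln(554.7823/264.2503) + (0.0257 + 0.5·0.5118²)·7.7465] / (0.5118·√7.7465)
   = [0.741679 + 1.213641] / 1.424469 = 1.372666
d₂ = d₁ − σ√T = 1.372666 − 1.424469 = -0.051803
N(d₁) = 0.915072,  N(d₂) = 0.479343,  e^(−rT) = 0.819480
E₀ = V₀·N(d₁) − D·e^(−rT)·N(d₂)
   = 554.7823·0.915072 − 264.2503·0.819480·0.479343 = 403.865027
B₀ = V₀ − E₀ = 554.7823 − 403.865027 = 150.917273

E0=403.8650 B0=150.9173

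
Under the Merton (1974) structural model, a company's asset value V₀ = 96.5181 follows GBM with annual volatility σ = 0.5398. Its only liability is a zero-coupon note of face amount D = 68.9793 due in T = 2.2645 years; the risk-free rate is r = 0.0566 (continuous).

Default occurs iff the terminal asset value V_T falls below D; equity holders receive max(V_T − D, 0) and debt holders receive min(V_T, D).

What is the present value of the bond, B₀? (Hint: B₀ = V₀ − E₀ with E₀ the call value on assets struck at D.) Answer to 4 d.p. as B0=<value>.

d₁ = [ln(V₀/D) + (r + σ²/2)T] / (σ√T)
   = [ln(96.5181/68.9793) + (0.0566 + 0.5·0.5398²)·2.2645] / (0.5398·√2.2645)
   = [0.335924 + 0.458090] / 0.812305 = 0.977483
d₂ = d₁ − σ√T = 0.977483 − 0.812305 = 0.165178
N(d₁) = 0.835835,  N(d₂) = 0.565598,  e^(−rT) = 0.879703
E₀ = V₀·N(d₁) − D·e^(−rT)·N(d₂)
   = 96.5181·0.835835 − 68.9793·0.879703·0.565598 = 46.351966
B₀ = V₀ − E₀ = 96.5181 − 46.351966 = 50.166134

B0=50.1661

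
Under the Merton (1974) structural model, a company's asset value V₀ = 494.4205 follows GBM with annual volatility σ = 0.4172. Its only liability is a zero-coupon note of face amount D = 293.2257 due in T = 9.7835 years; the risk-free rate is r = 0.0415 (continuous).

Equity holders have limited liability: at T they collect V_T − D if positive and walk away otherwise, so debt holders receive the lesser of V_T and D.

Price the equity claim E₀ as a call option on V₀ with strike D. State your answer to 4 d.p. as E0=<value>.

E0=349.4714

d₁ = [ln(V₀/D) + (r + σ²/2)T] / (σ√T)
   = [ln(494.4205/293.2257) + (0.0415 + 0.5·0.4172²)·9.7835] / (0.4172·√9.7835)
   = [0.522444 + 1.257453] / 1.304943 = 1.363965
d₂ = d₁ − σ√T = 1.363965 − 1.304943 = 0.059023
N(d₁) = 0.913711,  N(d₂) = 0.523533,  e^(−rT) = 0.666300
E₀ = V₀·N(d₁) − D·e^(−rT)·N(d₂)
   = 494.4205·0.913711 − 293.2257·0.666300·0.523533 = 349.471402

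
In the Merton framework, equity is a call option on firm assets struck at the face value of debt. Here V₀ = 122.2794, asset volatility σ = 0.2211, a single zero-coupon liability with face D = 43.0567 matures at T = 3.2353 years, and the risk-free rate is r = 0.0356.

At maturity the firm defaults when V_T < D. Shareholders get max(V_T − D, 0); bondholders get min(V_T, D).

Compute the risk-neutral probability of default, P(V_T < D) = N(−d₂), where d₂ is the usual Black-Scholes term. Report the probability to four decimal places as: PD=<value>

d₁ = [ln(V₀/D) + (r + σ²/2)T] / (σ√T)
   = [ln(122.2794/43.0567) + (0.0356 + 0.5·0.2211²)·3.2353] / (0.2211·√3.2353)
   = [1.043791 + 0.194256] / 0.397691 = 3.113085
d₂ = d₁ − σ√T = 3.113085 − 0.397691 = 2.715394
risk-neutral PD = N(−d₂) = N(-2.715394) = 0.003310

PD=0.0033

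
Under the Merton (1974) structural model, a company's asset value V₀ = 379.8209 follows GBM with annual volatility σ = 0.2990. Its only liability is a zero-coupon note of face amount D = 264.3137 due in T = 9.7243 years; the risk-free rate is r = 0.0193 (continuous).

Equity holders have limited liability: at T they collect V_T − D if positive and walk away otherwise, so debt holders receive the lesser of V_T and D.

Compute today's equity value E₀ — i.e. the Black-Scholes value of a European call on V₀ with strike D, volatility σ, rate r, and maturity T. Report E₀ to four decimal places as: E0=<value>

E0=204.2449

d₁ = [ln(V₀/D) + (r + σ²/2)T] / (σ√T)
   = [ln(379.8209/264.3137) + (0.0193 + 0.5·0.2990²)·9.7243] / (0.2990·√9.7243)
   = [0.362563 + 0.622360] / 0.932396 = 1.056336
d₂ = d₁ − σ√T = 1.056336 − 0.932396 = 0.123940
N(d₁) = 0.854593,  N(d₂) = 0.549319,  e^(−rT) = 0.828881
E₀ = V₀·N(d₁) − D·e^(−rT)·N(d₂)
   = 379.8209·0.854593 − 264.3137·0.828881·0.549319 = 204.244923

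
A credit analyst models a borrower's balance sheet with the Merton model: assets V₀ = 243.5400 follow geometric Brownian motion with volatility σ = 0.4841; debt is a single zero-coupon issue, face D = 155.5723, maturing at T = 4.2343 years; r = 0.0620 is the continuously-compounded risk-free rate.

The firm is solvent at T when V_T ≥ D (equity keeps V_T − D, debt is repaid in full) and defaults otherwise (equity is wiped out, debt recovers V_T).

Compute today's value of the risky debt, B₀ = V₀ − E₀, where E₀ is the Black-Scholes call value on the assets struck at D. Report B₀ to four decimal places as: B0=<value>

B0=97.5102

d₁ = [ln(V₀/D) + (r + σ²/2)T] / (σ√T)
   = [ln(243.5400/155.5723) + (0.0620 + 0.5·0.4841²)·4.2343] / (0.4841·√4.2343)
   = [0.448171 + 0.758687] / 0.996153 = 1.211518
d₂ = d₁ − σ√T = 1.211518 − 0.996153 = 0.215366
N(d₁) = 0.887152,  N(d₂) = 0.585259,  e^(−rT) = 0.769106
E₀ = V₀·N(d₁) − D·e^(−rT)·N(d₂)
   = 243.5400·0.887152 − 155.5723·0.769106·0.585259 = 146.029752
B₀ = V₀ − E₀ = 243.5400 − 146.029752 = 97.510248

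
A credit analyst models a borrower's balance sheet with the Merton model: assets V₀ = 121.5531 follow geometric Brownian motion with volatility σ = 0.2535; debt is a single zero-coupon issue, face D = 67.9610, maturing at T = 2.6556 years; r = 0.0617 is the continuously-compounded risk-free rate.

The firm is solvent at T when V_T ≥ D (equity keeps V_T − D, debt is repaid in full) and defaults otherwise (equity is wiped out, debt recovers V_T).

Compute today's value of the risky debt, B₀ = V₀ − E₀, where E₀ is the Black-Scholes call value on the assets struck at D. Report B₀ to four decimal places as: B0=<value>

d₁ = [ln(V₀/D) + (r + σ²/2)T] / (σ√T)
   = [ln(121.5531/67.9610) + (0.0617 + 0.5·0.2535²)·2.6556] / (0.2535·√2.6556)
   = [0.581417 + 0.249178] / 0.413104 = 2.010620
d₂ = d₁ − σ√T = 2.010620 − 0.413104 = 1.597517
N(d₁) = 0.977817,  N(d₂) = 0.944925,  e^(−rT) = 0.848869
E₀ = V₀·N(d₁) − D·e^(−rT)·N(d₂)
   = 121.5531·0.977817 − 67.9610·0.848869·0.944925 = 64.344028
B₀ = V₀ − E₀ = 121.5531 − 64.344028 = 57.209072

B0=57.2091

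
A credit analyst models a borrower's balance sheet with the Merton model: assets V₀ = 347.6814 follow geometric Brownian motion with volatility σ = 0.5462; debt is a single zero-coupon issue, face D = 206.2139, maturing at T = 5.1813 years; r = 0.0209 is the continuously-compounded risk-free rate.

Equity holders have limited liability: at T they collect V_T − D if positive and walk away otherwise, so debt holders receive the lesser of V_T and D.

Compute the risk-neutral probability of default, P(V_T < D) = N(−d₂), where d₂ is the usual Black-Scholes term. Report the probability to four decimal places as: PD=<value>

d₁ = [ln(V₀/D) + (r + σ²/2)T] / (σ√T)
   = [ln(347.6814/206.2139) + (0.0209 + 0.5·0.5462²)·5.1813] / (0.5462·√5.1813)
   = [0.522373 + 0.881169] / 1.243286 = 1.128897
d₂ = d₁ − σ√T = 1.128897 − 1.243286 = -0.114389
risk-neutral PD = N(−d₂) = N(0.114389) = 0.545535

PD=0.5455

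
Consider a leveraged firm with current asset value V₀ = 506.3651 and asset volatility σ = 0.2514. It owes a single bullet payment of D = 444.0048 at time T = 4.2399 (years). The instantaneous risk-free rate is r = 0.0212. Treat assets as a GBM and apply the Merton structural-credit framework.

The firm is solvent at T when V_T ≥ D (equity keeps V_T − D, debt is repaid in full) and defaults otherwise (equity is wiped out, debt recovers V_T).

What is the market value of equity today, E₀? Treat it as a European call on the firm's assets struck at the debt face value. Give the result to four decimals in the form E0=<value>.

d₁ = [ln(V₀/D) + (r + σ²/2)T] / (σ√T)
   = [ln(506.3651/444.0048) + (0.0212 + 0.5·0.2514²)·4.2399] / (0.2514·√4.2399)
   = [0.131423 + 0.223871] / 0.517658 = 0.686348
d₂ = d₁ − σ√T = 0.686348 − 0.517658 = 0.168689
N(d₁) = 0.753753,  N(d₂) = 0.566980,  e^(−rT) = 0.914035
E₀ = V₀·N(d₁) − D·e^(−rT)·N(d₂)
   = 506.3651·0.753753 − 444.0048·0.914035·0.566980 = 151.573442

E0=151.5734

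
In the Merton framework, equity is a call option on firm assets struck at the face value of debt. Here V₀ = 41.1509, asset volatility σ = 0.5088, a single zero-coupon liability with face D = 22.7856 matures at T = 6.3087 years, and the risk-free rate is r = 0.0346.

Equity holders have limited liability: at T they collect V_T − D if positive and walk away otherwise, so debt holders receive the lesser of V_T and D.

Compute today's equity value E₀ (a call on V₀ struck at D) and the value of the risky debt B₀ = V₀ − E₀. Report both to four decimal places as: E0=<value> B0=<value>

E0=27.8513 B0=13.2996

d₁ = [ln(V₀/D) + (r + σ²/2)T] / (σ√T)
   = [ln(41.1509/22.7856) + (0.0346 + 0.5·0.5088²)·6.3087] / (0.5088·√6.3087)
   = [0.591117 + 1.034871] / 1.277959 = 1.272332
d₂ = d₁ − σ√T = 1.272332 − 1.277959 = -0.005628
N(d₁) = 0.898372,  N(d₂) = 0.497755,  e^(−rT) = 0.803899
E₀ = V₀·N(d₁) − D·e^(−rT)·N(d₂)
   = 41.1509·0.898372 − 22.7856·0.803899·0.497755 = 27.851289
B₀ = V₀ − E₀ = 41.1509 − 27.851289 = 13.299611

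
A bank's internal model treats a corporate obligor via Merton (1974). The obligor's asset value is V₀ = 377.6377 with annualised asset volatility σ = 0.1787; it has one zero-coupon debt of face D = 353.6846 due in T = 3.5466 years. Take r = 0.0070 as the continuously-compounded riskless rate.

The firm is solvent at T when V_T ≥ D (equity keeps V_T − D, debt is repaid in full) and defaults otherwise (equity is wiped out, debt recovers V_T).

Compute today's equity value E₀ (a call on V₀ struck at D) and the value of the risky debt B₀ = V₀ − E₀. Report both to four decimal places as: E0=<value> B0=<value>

E0=66.3078 B0=311.3299

d₁ = [ln(V₀/D) + (r + σ²/2)T] / (σ√T)
   = [ln(377.6377/353.6846) + (0.0070 + 0.5·0.1787²)·3.5466] / (0.1787·√3.5466)
   = [0.065530 + 0.081454] / 0.336535 = 0.436756
d₂ = d₁ − σ√T = 0.436756 − 0.336535 = 0.100221
N(d₁) = 0.668856,  N(d₂) = 0.539916,  e^(−rT) = 0.975479
E₀ = V₀·N(d₁) − D·e^(−rT)·N(d₂)
   = 377.6377·0.668856 − 353.6846·0.975479·0.539916 = 66.307850
B₀ = V₀ − E₀ = 377.6377 − 66.307850 = 311.329850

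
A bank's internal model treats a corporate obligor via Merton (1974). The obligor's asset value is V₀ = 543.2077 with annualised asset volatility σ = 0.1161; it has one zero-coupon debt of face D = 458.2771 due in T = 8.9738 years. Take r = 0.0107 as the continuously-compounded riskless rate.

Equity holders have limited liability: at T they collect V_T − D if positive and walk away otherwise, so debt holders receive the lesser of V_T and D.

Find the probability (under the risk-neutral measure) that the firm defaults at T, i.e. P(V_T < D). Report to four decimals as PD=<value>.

PD=0.2772

d₁ = [ln(V₀/D) + (r + σ²/2)T] / (σ√T)
   = [ln(543.2077/458.2771) + (0.0107 + 0.5·0.1161²)·8.9738] / (0.1161·√8.9738)
   = [0.170018 + 0.156500] / 0.347793 = 0.938827
d₂ = d₁ − σ√T = 0.938827 − 0.347793 = 0.591035
risk-neutral PD = N(−d₂) = N(-0.591035) = 0.277249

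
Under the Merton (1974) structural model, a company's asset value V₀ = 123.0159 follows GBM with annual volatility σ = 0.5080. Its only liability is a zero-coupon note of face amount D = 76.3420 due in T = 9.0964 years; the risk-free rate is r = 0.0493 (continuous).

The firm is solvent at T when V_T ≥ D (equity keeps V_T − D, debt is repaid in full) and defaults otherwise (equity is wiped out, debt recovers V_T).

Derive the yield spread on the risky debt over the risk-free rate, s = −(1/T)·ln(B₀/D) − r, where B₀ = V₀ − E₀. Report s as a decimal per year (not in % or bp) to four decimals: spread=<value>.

d₁ = [ln(V₀/D) + (r + σ²/2)T] / (σ√T)
   = [ln(123.0159/76.3420) + (0.0493 + 0.5·0.5080²)·9.0964] / (0.5080·√9.0964)
   = [0.477090 + 1.622179] / 1.532140 = 1.370155
d₂ = d₁ − σ√T = 1.370155 − 1.532140 = -0.161985
N(d₁) = 0.914681,  N(d₂) = 0.435659,  e^(−rT) = 0.638616
E₀ = V₀·N(d₁) − D·e^(−rT)·N(d₂)
   = 123.0159·0.914681 − 76.3420·0.638616·0.435659 = 91.280517
B₀ = V₀ − E₀ = 123.0159 − 91.280517 = 31.735383
spread = −(1/T)·ln(B₀/D) − r = −(1/9.0964)·ln(31.735383/76.3420) − 0.0493 = 0.04719872

spread=0.0472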